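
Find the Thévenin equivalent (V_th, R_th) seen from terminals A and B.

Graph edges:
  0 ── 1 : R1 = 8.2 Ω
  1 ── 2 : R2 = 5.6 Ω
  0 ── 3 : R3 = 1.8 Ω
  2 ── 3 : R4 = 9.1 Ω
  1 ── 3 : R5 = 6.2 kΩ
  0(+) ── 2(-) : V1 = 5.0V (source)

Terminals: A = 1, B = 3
Step 1 — V_th is the open-circuit voltage V_A - V_B (nothing connected across the terminals).
Nodal analysis, taking node 2 as the 0 V reference.
Source V1 fixes V_0 = 5 V.
KCL at each unknown node (sum of currents leaving = 0; resistances in Ω):
  Node 1: (V_1 - 5)/8.2 + (V_1 - 0)/5.6 + (V_1 - V_3)/6200 = 0
  Node 3: (V_3 - 5)/1.8 + (V_3 - 0)/9.1 + (V_3 - V_1)/6200 = 0
Collecting terms (coefficients in siemens):
  0.3007·V_1 - 0.0001613·V_3 = 0.6098
  0.6656·V_3 - 0.0001613·V_1 = 2.778
Determinant D = (0.3007)(0.6656) - (-0.0001613)(-0.0001613) = 0.2001
V_1 = [(0.6098)(0.6656) - (-0.0001613)(2.778)]/D = 2.03 V
V_3 = [(0.3007)(2.778) - (0.6098)(-0.0001613)]/D = 4.174 V
V_th = V_1 - V_3 = 2.03 - 4.174 = -2.144 V
Step 2 — R_th: zero the source — replace V1 by a short circuit (node 2 merges into node 0) — and find the resistance seen between A (node 1) and B (node 3).
Reduce the network between node 1 (A) and node 3 (B) by series/parallel combination:
  Rp1 = R1 ‖ R2 (parallel, both between nodes 0 and 1) = 1/(1/8.2 + 1/5.6) = 3.328 Ω
  Rp2 = R3 ‖ R4 (parallel, both between nodes 0 and 3) = 1/(1/1.8 + 1/9.1) = 1.503 Ω
  Rs1 = Rp1 + Rp2 (series, joined only at node 0) = 3.328 + 1.503 = 4.83 Ω
  Rp3 = R5 ‖ Rs1 (parallel, both between nodes 1 and 3) = 1/(1/6200 + 1/4.83) = 4.827 Ω
R_th = 4.827 Ω

Final answer: V_th = -2.144 V, R_th = 4.827 Ω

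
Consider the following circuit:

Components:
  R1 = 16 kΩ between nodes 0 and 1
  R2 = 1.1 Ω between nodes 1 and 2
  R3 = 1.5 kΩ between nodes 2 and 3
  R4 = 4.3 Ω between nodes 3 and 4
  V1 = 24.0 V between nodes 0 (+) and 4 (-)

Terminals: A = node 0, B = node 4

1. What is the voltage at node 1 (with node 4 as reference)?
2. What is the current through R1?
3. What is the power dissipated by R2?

Nodal analysis, taking node 4 as the 0 V reference.
Source V1 fixes V_0 = 24 V.
KCL at each unknown node (sum of currents leaving = 0; resistances in Ω):
  Node 1: (V_1 - 24)/16000 + (V_1 - V_2)/1.1 = 0
  Node 2: (V_2 - V_1)/1.1 + (V_2 - V_3)/1500 = 0
  Node 3: (V_3 - V_2)/1500 + (V_3 - 0)/4.3 = 0
Collecting terms (coefficients in siemens):
  0.9092·V_1 - 0.9091·V_2 = 0.0015
  0.9098·V_2 - 0.9091·V_1 - 0.0006667·V_3 = 0
  0.2332·V_3 - 0.0006667·V_2 = 0
Solving these 3 simultaneous equations (Gaussian elimination) gives:
  V_1 = 2.064 V, V_2 = 2.062 V, V_3 = 0.005895 V
Part 1:
  Read off the nodal solution: V_1 = 2.064 V
Part 2:
  I_R1 = (V_0 - V_1)/R1 = (24 - 2.064)/16000 = 0.001371 A
  Magnitude: I_R1 = 0.001371 A
Part 3:
  I_R2 = (V_1 - V_2)/R2 = (2.064 - 2.062)/1.1 = 0.001371 A
  P_R2 = I_R2² × R2 = (0.001371)² × 1.1 = 0.000002068 W

Final answers:
1. V_1 = 2.064 V
2. I_R1 = 0.001371 A
3. P_R2 = 2.068e-06 W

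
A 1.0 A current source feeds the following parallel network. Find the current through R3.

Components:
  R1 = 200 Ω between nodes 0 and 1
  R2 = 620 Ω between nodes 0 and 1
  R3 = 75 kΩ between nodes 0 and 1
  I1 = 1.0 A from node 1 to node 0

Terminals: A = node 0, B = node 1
All resistors sit directly between nodes 0 and 1, so they are in parallel and share one voltage V; the full source current 1 A splits among them.
1/R_par = 1/200 + 1/620 + 1/75000 = 0.006626 S  =>  R_par = 150.9 Ω
V = I × R_par = 1 × 150.9 = 150.9 V
I_R3 = V/R3 = 150.9/75000 = 0.002012 A

Final answer: 0.002012 A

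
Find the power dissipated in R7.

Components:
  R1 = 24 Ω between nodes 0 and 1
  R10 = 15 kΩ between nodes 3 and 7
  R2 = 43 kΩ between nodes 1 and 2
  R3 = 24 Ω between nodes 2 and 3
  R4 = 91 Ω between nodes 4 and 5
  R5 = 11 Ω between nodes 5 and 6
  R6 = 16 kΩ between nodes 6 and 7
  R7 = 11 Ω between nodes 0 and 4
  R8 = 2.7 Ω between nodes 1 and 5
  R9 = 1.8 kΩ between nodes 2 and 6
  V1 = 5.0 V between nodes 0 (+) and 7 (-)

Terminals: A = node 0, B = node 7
Nodal analysis, taking node 7 as the 0 V reference.
Source V1 fixes V_0 = 5 V.
KCL at each unknown node (sum of currents leaving = 0; resistances in Ω):
  Node 1: (V_1 - 5)/24 + (V_1 - V_2)/43000 + (V_1 - V_5)/2.7 = 0
  Node 2: (V_2 - V_1)/43000 + (V_2 - V_3)/24 + (V_2 - V_6)/1800 = 0
  Node 3: (V_3 - V_2)/24 + (V_3 - 0)/15000 = 0
  Node 4: (V_4 - V_5)/91 + (V_4 - 5)/11 = 0
  Node 5: (V_5 - V_4)/91 + (V_5 - V_6)/11 + (V_5 - V_1)/2.7 = 0
  Node 6: (V_6 - V_5)/11 + (V_6 - 0)/16000 + (V_6 - V_2)/1800 = 0
Collecting terms (coefficients in siemens):
  0.4121·V_1 - 0.00002326·V_2 - 0.3704·V_5 = 0.2083
  0.04225·V_2 - 0.00002326·V_1 - 0.04167·V_3 - 0.0005556·V_6 = 0
  0.04173·V_3 - 0.04167·V_2 = 0
  0.1019·V_4 - 0.01099·V_5 = 0.4545
  0.4723·V_5 - 0.3704·V_1 - 0.01099·V_4 - 0.09091·V_6 = 0
  0.09153·V_6 - 0.0005556·V_2 - 0.09091·V_5 = 0
Solving these 6 simultaneous equations (Gaussian elimination) gives:
  V_1 = 4.988 V, V_2 = 4.467 V, V_3 = 4.46 V, V_4 = 4.999 V
  V_5 = 4.987 V, V_6 = 4.981 V
I_R7 = (V_0 - V_4)/R7 = (5 - 4.999)/11 = 0.000126 A
P_R7 = I_R7² × R7 = (0.000126)² × 11 = 0.0000001747 W

Final answer: 1.747e-07 W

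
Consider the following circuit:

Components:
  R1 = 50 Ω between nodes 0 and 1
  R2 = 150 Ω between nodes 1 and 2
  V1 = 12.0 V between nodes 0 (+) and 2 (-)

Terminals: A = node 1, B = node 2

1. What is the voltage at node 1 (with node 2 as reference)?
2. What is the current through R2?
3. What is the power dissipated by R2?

Nodal analysis, taking node 2 as the 0 V reference.
Source V1 fixes V_0 = 12 V.
KCL at each unknown node (sum of currents leaving = 0; resistances in Ω):
  Node 1: (V_1 - 12)/50 + (V_1 - 0)/150 = 0
Collecting terms: 0.02667 × V_1 = 0.24  =>  V_1 = 9 V
Part 1:
  Read off the nodal solution: V_1 = 9 V
Part 2:
  I_R2 = (V_1 - V_2)/R2 = (9 - 0)/150 = 0.06 A
  Magnitude: I_R2 = 0.06 A
Part 3:
  I_R2 = (V_1 - V_2)/R2 = (9 - 0)/150 = 0.06 A
  P_R2 = I_R2² × R2 = (0.06)² × 150 = 0.54 W

Final answers:
1. V_1 = 9 V
2. I_R2 = 0.06 A
3. P_R2 = 0.54 W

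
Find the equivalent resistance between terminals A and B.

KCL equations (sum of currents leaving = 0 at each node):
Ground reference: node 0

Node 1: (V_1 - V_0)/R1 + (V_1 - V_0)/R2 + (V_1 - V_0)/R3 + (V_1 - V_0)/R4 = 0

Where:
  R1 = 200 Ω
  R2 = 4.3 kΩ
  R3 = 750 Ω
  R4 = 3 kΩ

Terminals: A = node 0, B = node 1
Reduce the network between node 0 (A) and node 1 (B) by series/parallel combination:
  Rp1 = R1 ‖ R2 ‖ R3 ‖ R4 (parallel, all between nodes 0 and 1) = 1/(1/200 + 1/4300 + 1/750 + 1/3000) = 144.9 Ω
R_eq = 144.9 Ω

Final answer: 144.9 Ω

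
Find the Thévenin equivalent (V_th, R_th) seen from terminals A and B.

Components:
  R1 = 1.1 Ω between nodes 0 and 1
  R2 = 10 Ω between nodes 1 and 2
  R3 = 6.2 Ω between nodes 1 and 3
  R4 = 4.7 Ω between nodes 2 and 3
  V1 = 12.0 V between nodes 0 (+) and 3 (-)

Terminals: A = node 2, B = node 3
Step 1 — V_th is the open-circuit voltage V_A - V_B (nothing connected across the terminals).
Nodal analysis, taking node 3 as the 0 V reference.
Source V1 fixes V_0 = 12 V.
KCL at each unknown node (sum of currents leaving = 0; resistances in Ω):
  Node 1: (V_1 - 12)/1.1 + (V_1 - V_2)/10 + (V_1 - 0)/6.2 = 0
  Node 2: (V_2 - V_1)/10 + (V_2 - 0)/4.7 = 0
Collecting terms (coefficients in siemens):
  1.17·V_1 - 0.1·V_2 = 10.91
  0.3128·V_2 - 0.1·V_1 = 0
Determinant D = (1.17)(0.3128) - (-0.1)(-0.1) = 0.3561
V_1 = [(10.91)(0.3128) - (-0.1)(0)]/D = 9.583 V
V_2 = [(1.17)(0) - (10.91)(-0.1)]/D = 3.064 V
V_th = V_2 - V_3 = 3.064 - 0 = 3.064 V
Step 2 — R_th: zero the source — replace V1 by a short circuit (node 3 merges into node 0) — and find the resistance seen between A (node 2) and B (node 0).
Reduce the network between node 2 (A) and node 0 (B) by series/parallel combination:
  Rp1 = R1 ‖ R3 (parallel, both between nodes 0 and 1) = 1/(1/1.1 + 1/6.2) = 0.9342 Ω
  Rs1 = R2 + Rp1 (series, joined only at node 1) = 10 + 0.9342 = 10.93 Ω
  Rp2 = R4 ‖ Rs1 (parallel, both between nodes 0 and 2) = 1/(1/4.7 + 1/10.93) = 3.287 Ω
R_th = 3.287 Ω

Final answer: V_th = 3.064 V, R_th = 3.287 Ω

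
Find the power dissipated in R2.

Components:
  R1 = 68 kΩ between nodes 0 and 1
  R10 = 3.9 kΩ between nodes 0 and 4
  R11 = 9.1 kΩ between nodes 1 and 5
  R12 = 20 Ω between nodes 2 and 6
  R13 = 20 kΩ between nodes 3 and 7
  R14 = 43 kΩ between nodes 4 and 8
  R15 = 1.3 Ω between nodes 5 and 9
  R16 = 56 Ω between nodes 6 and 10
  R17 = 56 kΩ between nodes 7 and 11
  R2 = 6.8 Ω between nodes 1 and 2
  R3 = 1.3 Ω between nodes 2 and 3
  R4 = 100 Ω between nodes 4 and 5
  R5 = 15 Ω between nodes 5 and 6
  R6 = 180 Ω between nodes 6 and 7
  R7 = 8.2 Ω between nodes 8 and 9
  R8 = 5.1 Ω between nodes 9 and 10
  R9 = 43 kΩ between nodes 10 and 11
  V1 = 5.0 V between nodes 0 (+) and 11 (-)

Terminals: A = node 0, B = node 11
Nodal analysis, taking node 11 as the 0 V reference.
Source V1 fixes V_0 = 5 V.
KCL at each unknown node (sum of currents leaving = 0; resistances in Ω):
  Node 1: (V_1 - 5)/68000 + (V_1 - V_2)/6.8 + (V_1 - V_5)/9100 = 0
  Node 2: (V_2 - V_1)/6.8 + (V_2 - V_3)/1.3 + (V_2 - V_6)/20 = 0
  Node 3: (V_3 - V_2)/1.3 + (V_3 - V_7)/20000 = 0
  Node 4: (V_4 - V_5)/100 + (V_4 - 5)/3900 + (V_4 - V_8)/43000 = 0
  Node 5: (V_5 - V_4)/100 + (V_5 - V_6)/15 + (V_5 - V_1)/9100 + (V_5 - V_9)/1.3 = 0
  Node 6: (V_6 - V_5)/15 + (V_6 - V_7)/180 + (V_6 - V_2)/20 + (V_6 - V_10)/56 = 0
  Node 7: (V_7 - V_6)/180 + (V_7 - V_3)/20000 + (V_7 - 0)/56000 = 0
  Node 8: (V_8 - V_9)/8.2 + (V_8 - V_4)/43000 = 0
  Node 9: (V_9 - V_8)/8.2 + (V_9 - V_10)/5.1 + (V_9 - V_5)/1.3 = 0
  Node 10: (V_10 - V_9)/5.1 + (V_10 - 0)/43000 + (V_10 - V_6)/56 = 0
Collecting terms (coefficients in siemens):
  0.1472·V_1 - 0.1471·V_2 - 0.0001099·V_5 = 0.00007353
  0.9663·V_2 - 0.1471·V_1 - 0.7692·V_3 - 0.05·V_6 = 0
  0.7693·V_3 - 0.7692·V_2 - 0.00005·V_7 = 0
  0.01028·V_4 - 0.01·V_5 - 0.00002326·V_8 = 0.001282
  0.846·V_5 - 0.0001099·V_1 - 0.01·V_4 - 0.06667·V_6 - 0.7692·V_9 = 0
  0.1401·V_6 - 0.05·V_2 - 0.06667·V_5 - 0.005556·V_7 - 0.01786·V_10 = 0
  0.005623·V_7 - 0.00005·V_3 - 0.005556·V_6 = 0
  0.122·V_8 - 0.00002326·V_4 - 0.122·V_9 = 0
  1.087·V_9 - 0.7692·V_5 - 0.122·V_8 - 0.1961·V_10 = 0
  0.214·V_10 - 0.01786·V_6 - 0.1961·V_9 = 0
Solving these 10 simultaneous equations (Gaussian elimination) gives:
  V_1 = 4.328 V, V_2 = 4.328 V, V_3 = 4.328 V, V_4 = 4.346 V
  V_5 = 4.329 V, V_6 = 4.328 V, V_7 = 4.314 V, V_8 = 4.329 V
  V_9 = 4.329 V, V_10 = 4.328 V
I_R2 = (V_1 - V_2)/R2 = (4.328 - 4.328)/6.8 = 0.000009956 A
P_R2 = I_R2² × R2 = (0.000009956)² × 6.8 = 0.000000000674 W

Final answer: 6.74e-10 W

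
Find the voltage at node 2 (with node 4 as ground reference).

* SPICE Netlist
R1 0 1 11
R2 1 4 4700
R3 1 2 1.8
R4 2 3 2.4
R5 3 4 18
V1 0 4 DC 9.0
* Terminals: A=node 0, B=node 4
Nodal analysis, taking node 4 as the 0 V reference.
Source V1 fixes V_0 = 9 V.
KCL at each unknown node (sum of currents leaving = 0; resistances in Ω):
  Node 1: (V_1 - 9)/11 + (V_1 - 0)/4700 + (V_1 - V_2)/1.8 = 0
  Node 2: (V_2 - V_1)/1.8 + (V_2 - V_3)/2.4 = 0
  Node 3: (V_3 - V_2)/2.4 + (V_3 - 0)/18 = 0
Collecting terms (coefficients in siemens):
  0.6467·V_1 - 0.5556·V_2 = 0.8182
  0.9722·V_2 - 0.5556·V_1 - 0.4167·V_3 = 0
  0.4722·V_3 - 0.4167·V_2 = 0
Solving these 3 simultaneous equations (Gaussian elimination) gives:
  V_1 = 6.009 V, V_2 = 5.521 V, V_3 = 4.872 V
The requested potential is V_2 = 5.521 V.

Final answer: V_2 = 5.521 V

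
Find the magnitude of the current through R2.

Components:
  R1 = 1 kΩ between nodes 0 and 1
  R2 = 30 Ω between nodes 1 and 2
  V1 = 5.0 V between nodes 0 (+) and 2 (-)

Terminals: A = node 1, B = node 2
Nodal analysis, taking node 2 as the 0 V reference.
Source V1 fixes V_0 = 5 V.
KCL at each unknown node (sum of currents leaving = 0; resistances in Ω):
  Node 1: (V_1 - 5)/1000 + (V_1 - 0)/30 = 0
Collecting terms: 0.03433 × V_1 = 0.005  =>  V_1 = 0.1456 V
I_R2 = (V_1 - V_2)/R2 = (0.1456 - 0)/30 = 0.004854 A
|I_R2| = 0.004854 A

Final answer: |I_R2| = 0.004854 A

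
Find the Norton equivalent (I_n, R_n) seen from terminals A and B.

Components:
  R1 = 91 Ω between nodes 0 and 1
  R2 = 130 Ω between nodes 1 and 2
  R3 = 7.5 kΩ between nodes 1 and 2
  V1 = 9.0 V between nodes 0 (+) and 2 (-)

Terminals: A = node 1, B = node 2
Find the Thévenin equivalent first; then I_n = V_th/R_th and R_n = R_th.
Step 1 — V_th is the open-circuit voltage V_A - V_B (nothing connected across the terminals).
Nodal analysis, taking node 2 as the 0 V reference.
Source V1 fixes V_0 = 9 V.
KCL at each unknown node (sum of currents leaving = 0; resistances in Ω):
  Node 1: (V_1 - 9)/91 + (V_1 - 0)/130 + (V_1 - 0)/7500 = 0
Collecting terms: 0.01881 × V_1 = 0.0989  =>  V_1 = 5.257 V
V_th = V_1 - V_2 = 5.257 - 0 = 5.257 V
Step 2 — R_th: zero the source — replace V1 by a short circuit (node 2 merges into node 0) — and find the resistance seen between A (node 1) and B (node 0).
Reduce the network between node 1 (A) and node 0 (B) by series/parallel combination:
  Rp1 = R1 ‖ R2 ‖ R3 (parallel, all between nodes 0 and 1) = 1/(1/91 + 1/130 + 1/7500) = 53.15 Ω
R_th = 53.15 Ω
I_n = V_th/R_th = 5.257/53.15 = 0.0989 A, and R_n = R_th = 53.15 Ω

Final answer: I_n = 0.0989 A, R_n = 53.15 Ω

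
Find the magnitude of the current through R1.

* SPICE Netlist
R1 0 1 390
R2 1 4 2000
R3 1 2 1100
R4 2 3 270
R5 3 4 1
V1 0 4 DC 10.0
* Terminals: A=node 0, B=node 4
Nodal analysis, taking node 4 as the 0 V reference.
Source V1 fixes V_0 = 10 V.
KCL at each unknown node (sum of currents leaving = 0; resistances in Ω):
  Node 1: (V_1 - 10)/390 + (V_1 - 0)/2000 + (V_1 - V_2)/1100 = 0
  Node 2: (V_2 - V_1)/1100 + (V_2 - V_3)/270 = 0
  Node 3: (V_3 - V_2)/270 + (V_3 - 0)/1 = 0
Collecting terms (coefficients in siemens):
  0.003973·V_1 - 0.0009091·V_2 = 0.02564
  0.004613·V_2 - 0.0009091·V_1 - 0.003704·V_3 = 0
  1.004·V_3 - 0.003704·V_2 = 0
Solving these 3 simultaneous equations (Gaussian elimination) gives:
  V_1 = 6.759 V, V_2 = 1.336 V, V_3 = 0.00493 V
I_R1 = (V_0 - V_1)/R1 = (10 - 6.759)/390 = 0.00831 A
|I_R1| = 0.00831 A

Final answer: |I_R1| = 0.00831 A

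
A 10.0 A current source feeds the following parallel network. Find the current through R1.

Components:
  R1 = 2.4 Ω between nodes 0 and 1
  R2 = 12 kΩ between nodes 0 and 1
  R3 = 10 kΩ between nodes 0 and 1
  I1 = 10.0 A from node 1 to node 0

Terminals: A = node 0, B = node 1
All resistors sit directly between nodes 0 and 1, so they are in parallel and share one voltage V; the full source current 10 A splits among them.
1/R_par = 1/2.4 + 1/12000 + 1/10000 = 0.4168 S  =>  R_par = 2.399 Ω
V = I × R_par = 10 × 2.399 = 23.99 V
I_R1 = V/R1 = 23.99/2.4 = 9.996 A

Final answer: 9.996 A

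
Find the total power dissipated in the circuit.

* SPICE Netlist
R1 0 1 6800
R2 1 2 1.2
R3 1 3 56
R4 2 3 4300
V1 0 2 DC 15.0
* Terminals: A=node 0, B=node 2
Nodal analysis, taking node 2 as the 0 V reference.
Source V1 fixes V_0 = 15 V.
KCL at each unknown node (sum of currents leaving = 0; resistances in Ω):
  Node 1: (V_1 - 15)/6800 + (V_1 - 0)/1.2 + (V_1 - V_3)/56 = 0
  Node 3: (V_3 - V_1)/56 + (V_3 - 0)/4300 = 0
Collecting terms (coefficients in siemens):
  0.8513·V_1 - 0.01786·V_3 = 0.002206
  0.01809·V_3 - 0.01786·V_1 = 0
Determinant D = (0.8513)(0.01809) - (-0.01786)(-0.01786) = 0.01508
V_1 = [(0.002206)(0.01809) - (-0.01786)(0)]/D = 0.002646 V
V_3 = [(0.8513)(0) - (0.002206)(-0.01786)]/D = 0.002612 V
Power in each resistor, P = (ΔV)²/R:
  P_R1 = (15 - 0.002646)²/6800 = 0.03308 W
  P_R2 = (0.002646 - 0)²/1.2 = 0.000005834 W
  P_R3 = (0.002646 - 0.002612)²/56 = 0.00000000002066 W
  P_R4 = (0 - 0.002612)²/4300 = 0.000000001586 W
P_total = P_R1 + P_R2 + P_R3 + P_R4 = 0.03308 W

Final answer: 0.03308 W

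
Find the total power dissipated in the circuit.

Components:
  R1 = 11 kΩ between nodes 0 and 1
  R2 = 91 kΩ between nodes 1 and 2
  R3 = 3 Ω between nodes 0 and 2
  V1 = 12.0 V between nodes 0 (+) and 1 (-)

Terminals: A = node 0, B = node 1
Nodal analysis, taking node 1 as the 0 V reference.
Source V1 fixes V_0 = 12 V.
KCL at each unknown node (sum of currents leaving = 0; resistances in Ω):
  Node 2: (V_2 - 0)/91000 + (V_2 - 12)/3 = 0
Collecting terms: 0.3333 × V_2 = 4  =>  V_2 = 12 V
Power in each resistor, P = (ΔV)²/R:
  P_R1 = (12 - 0)²/11000 = 0.01309 W
  P_R2 = (0 - 12)²/91000 = 0.001582 W
  P_R3 = (12 - 12)²/3 = 0.00000005216 W
P_total = P_R1 + P_R2 + P_R3 = 0.01467 W

Final answer: 0.01467 W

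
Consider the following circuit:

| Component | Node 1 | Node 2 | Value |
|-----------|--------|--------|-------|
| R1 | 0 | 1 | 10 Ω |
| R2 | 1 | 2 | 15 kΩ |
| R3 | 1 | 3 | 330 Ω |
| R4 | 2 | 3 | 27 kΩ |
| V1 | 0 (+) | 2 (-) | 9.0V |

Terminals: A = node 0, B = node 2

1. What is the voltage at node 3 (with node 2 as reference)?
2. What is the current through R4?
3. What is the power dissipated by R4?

Nodal analysis, taking node 2 as the 0 V reference.
Source V1 fixes V_0 = 9 V.
KCL at each unknown node (sum of currents leaving = 0; resistances in Ω):
  Node 1: (V_1 - 9)/10 + (V_1 - 0)/15000 + (V_1 - V_3)/330 = 0
  Node 3: (V_3 - V_1)/330 + (V_3 - 0)/27000 = 0
Collecting terms (coefficients in siemens):
  0.1031·V_1 - 0.00303·V_3 = 0.9
  0.003067·V_3 - 0.00303·V_1 = 0
Determinant D = (0.1031)(0.003067) - (-0.00303)(-0.00303) = 0.0003071
V_1 = [(0.9)(0.003067) - (-0.00303)(0)]/D = 8.991 V
V_3 = [(0.1031)(0) - (0.9)(-0.00303)]/D = 8.882 V
Part 1:
  Read off the nodal solution: V_3 = 8.882 V
Part 2:
  I_R4 = (V_2 - V_3)/R4 = (0 - 8.882)/27000 = -0.000329 A
  Magnitude: I_R4 = 0.000329 A
Part 3:
  I_R4 = (V_2 - V_3)/R4 = (0 - 8.882)/27000 = -0.000329 A
  P_R4 = I_R4² × R4 = (-0.000329)² × 27000 = 0.002922 W

Final answers:
1. V_3 = 8.882 V
2. I_R4 = 0.000329 A
3. P_R4 = 0.002922 W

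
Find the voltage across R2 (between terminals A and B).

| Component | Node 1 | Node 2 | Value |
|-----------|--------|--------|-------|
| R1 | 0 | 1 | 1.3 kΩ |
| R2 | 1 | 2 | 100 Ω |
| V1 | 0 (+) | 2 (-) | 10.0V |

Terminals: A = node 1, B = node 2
R1 and R2 are in series across V1 (node 0 → node 1 → node 2), and the output A–B is taken across R2, so this is a voltage divider.
Series current: I = V1/(R1 + R2) = 10/(1300 + 100) = 10/1400 = 0.007143 A
V_R2 = I × R2 = V1 × R2/(R1 + R2) = 10 × 100/1400 = 0.7143 V

Final answer: 0.7143 V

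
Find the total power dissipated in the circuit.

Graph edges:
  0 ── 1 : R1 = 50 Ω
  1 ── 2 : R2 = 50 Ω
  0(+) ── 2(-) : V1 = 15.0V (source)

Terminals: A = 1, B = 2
Nodal analysis, taking node 2 as the 0 V reference.
Source V1 fixes V_0 = 15 V.
KCL at each unknown node (sum of currents leaving = 0; resistances in Ω):
  Node 1: (V_1 - 15)/50 + (V_1 - 0)/50 = 0
Collecting terms: 0.04 × V_1 = 0.3  =>  V_1 = 7.5 V
Power in each resistor, P = (ΔV)²/R:
  P_R1 = (15 - 7.5)²/50 = 1.125 W
  P_R2 = (7.5 - 0)²/50 = 1.125 W
P_total = P_R1 + P_R2 = 2.25 W

Final answer: 2.25 W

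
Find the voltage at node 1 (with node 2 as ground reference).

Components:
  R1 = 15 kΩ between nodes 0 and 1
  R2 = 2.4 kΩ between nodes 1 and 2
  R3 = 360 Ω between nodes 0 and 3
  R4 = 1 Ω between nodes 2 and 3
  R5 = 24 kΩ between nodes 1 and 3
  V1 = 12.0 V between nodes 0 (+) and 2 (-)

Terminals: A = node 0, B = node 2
Nodal analysis, taking node 2 as the 0 V reference.
Source V1 fixes V_0 = 12 V.
KCL at each unknown node (sum of currents leaving = 0; resistances in Ω):
  Node 1: (V_1 - 12)/15000 + (V_1 - 0)/2400 + (V_1 - V_3)/24000 = 0
  Node 3: (V_3 - 12)/360 + (V_3 - 0)/1 + (V_3 - V_1)/24000 = 0
Collecting terms (coefficients in siemens):
  0.000525·V_1 - 0.00004167·V_3 = 0.0008
  1.003·V_3 - 0.00004167·V_1 = 0.03333
Determinant D = (0.000525)(1.003) - (-0.00004167)(-0.00004167) = 0.0005265
V_1 = [(0.0008)(1.003) - (-0.00004167)(0.03333)]/D = 1.526 V
V_3 = [(0.000525)(0.03333) - (0.0008)(-0.00004167)]/D = 0.0333 V
The requested potential is V_1 = 1.526 V.

Final answer: V_1 = 1.526 V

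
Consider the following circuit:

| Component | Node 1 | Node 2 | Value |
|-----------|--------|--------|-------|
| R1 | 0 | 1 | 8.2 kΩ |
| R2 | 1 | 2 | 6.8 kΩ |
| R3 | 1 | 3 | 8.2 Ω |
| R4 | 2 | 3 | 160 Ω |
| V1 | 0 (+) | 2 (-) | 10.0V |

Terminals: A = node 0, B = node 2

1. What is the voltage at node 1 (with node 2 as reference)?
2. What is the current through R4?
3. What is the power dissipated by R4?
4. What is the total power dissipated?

Nodal analysis, taking node 2 as the 0 V reference.
Source V1 fixes V_0 = 10 V.
KCL at each unknown node (sum of currents leaving = 0; resistances in Ω):
  Node 1: (V_1 - 10)/8200 + (V_1 - 0)/6800 + (V_1 - V_3)/8.2 = 0
  Node 3: (V_3 - V_1)/8.2 + (V_3 - 0)/160 = 0
Collecting terms (coefficients in siemens):
  0.1222·V_1 - 0.122·V_3 = 0.00122
  0.1282·V_3 - 0.122·V_1 = 0
Determinant D = (0.1222)(0.1282) - (-0.122)(-0.122) = 0.0007967
V_1 = [(0.00122)(0.1282) - (-0.122)(0)]/D = 0.1962 V
V_3 = [(0.1222)(0) - (0.00122)(-0.122)]/D = 0.1867 V
Part 1:
  Read off the nodal solution: V_1 = 0.1962 V
Part 2:
  I_R4 = (V_2 - V_3)/R4 = (0 - 0.1867)/160 = -0.001167 A
  Magnitude: I_R4 = 0.001167 A
Part 3:
  I_R4 = (V_2 - V_3)/R4 = (0 - 0.1867)/160 = -0.001167 A
  P_R4 = I_R4² × R4 = (-0.001167)² × 160 = 0.0002178 W
Part 4:
  Power in each resistor, P = (ΔV)²/R:
    P_R1 = (10 - 0.1962)²/8200 = 0.01172 W
    P_R2 = (0.1962 - 0)²/6800 = 0.000005663 W
    P_R3 = (0.1962 - 0.1867)²/8.2 = 0.00001116 W
    P_R4 = (0 - 0.1867)²/160 = 0.0002178 W
  P_total = P_R1 + P_R2 + P_R3 + P_R4 = 0.01196 W

Final answers:
1. V_1 = 0.1962 V
2. I_R4 = 0.001167 A
3. P_R4 = 0.0002178 W
4. P_total = 0.01196 W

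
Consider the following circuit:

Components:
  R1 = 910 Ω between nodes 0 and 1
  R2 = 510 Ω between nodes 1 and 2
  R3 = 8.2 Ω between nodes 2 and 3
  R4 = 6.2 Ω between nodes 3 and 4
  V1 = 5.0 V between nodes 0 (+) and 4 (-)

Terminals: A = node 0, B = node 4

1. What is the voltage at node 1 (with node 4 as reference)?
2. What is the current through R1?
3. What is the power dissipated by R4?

Nodal analysis, taking node 4 as the 0 V reference.
Source V1 fixes V_0 = 5 V.
KCL at each unknown node (sum of currents leaving = 0; resistances in Ω):
  Node 1: (V_1 - 5)/910 + (V_1 - V_2)/510 = 0
  Node 2: (V_2 - V_1)/510 + (V_2 - V_3)/8.2 = 0
  Node 3: (V_3 - V_2)/8.2 + (V_3 - 0)/6.2 = 0
Collecting terms (coefficients in siemens):
  0.00306·V_1 - 0.001961·V_2 = 0.005495
  0.1239·V_2 - 0.001961·V_1 - 0.122·V_3 = 0
  0.2832·V_3 - 0.122·V_2 = 0
Solving these 3 simultaneous equations (Gaussian elimination) gives:
  V_1 = 1.828 V, V_2 = 0.0502 V, V_3 = 0.02161 V
Part 1:
  Read off the nodal solution: V_1 = 1.828 V
Part 2:
  I_R1 = (V_0 - V_1)/R1 = (5 - 1.828)/910 = 0.003486 A
  Magnitude: I_R1 = 0.003486 A
Part 3:
  I_R4 = (V_3 - V_4)/R4 = (0.02161 - 0)/6.2 = 0.003486 A
  P_R4 = I_R4² × R4 = (0.003486)² × 6.2 = 0.00007533 W

Final answers:
1. V_1 = 1.828 V
2. I_R1 = 0.003486 A
3. P_R4 = 7.533e-05 W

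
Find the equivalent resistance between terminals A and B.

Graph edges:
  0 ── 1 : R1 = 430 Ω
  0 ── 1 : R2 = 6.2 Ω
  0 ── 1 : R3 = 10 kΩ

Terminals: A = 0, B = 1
Reduce the network between node 0 (A) and node 1 (B) by series/parallel combination:
  Rp1 = R1 ‖ R2 ‖ R3 (parallel, all between nodes 0 and 1) = 1/(1/430 + 1/6.2 + 1/10000) = 6.108 Ω
R_eq = 6.108 Ω

Final answer: 6.108 Ω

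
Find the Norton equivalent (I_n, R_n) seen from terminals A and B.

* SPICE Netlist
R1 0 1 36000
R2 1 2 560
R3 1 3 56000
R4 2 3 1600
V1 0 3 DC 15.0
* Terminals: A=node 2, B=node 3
Find the Thévenin equivalent first; then I_n = V_th/R_th and R_n = R_th.
Step 1 — V_th is the open-circuit voltage V_A - V_B (nothing connected across the terminals).
Nodal analysis, taking node 3 as the 0 V reference.
Source V1 fixes V_0 = 15 V.
KCL at each unknown node (sum of currents leaving = 0; resistances in Ω):
  Node 1: (V_1 - 15)/36000 + (V_1 - V_2)/560 + (V_1 - 0)/56000 = 0
  Node 2: (V_2 - V_1)/560 + (V_2 - 0)/1600 = 0
Collecting terms (coefficients in siemens):
  0.001831·V_1 - 0.001786·V_2 = 0.0004167
  0.002411·V_2 - 0.001786·V_1 = 0
Determinant D = (0.001831)(0.002411) - (-0.001786)(-0.001786) = 0.000001226
V_1 = [(0.0004167)(0.002411) - (-0.001786)(0)]/D = 0.8192 V
V_2 = [(0.001831)(0) - (0.0004167)(-0.001786)]/D = 0.6068 V
V_th = V_2 - V_3 = 0.6068 - 0 = 0.6068 V
Step 2 — R_th: zero the source — replace V1 by a short circuit (node 3 merges into node 0) — and find the resistance seen between A (node 2) and B (node 0).
Reduce the network between node 2 (A) and node 0 (B) by series/parallel combination:
  Rp1 = R1 ‖ R3 (parallel, both between nodes 0 and 1) = 1/(1/36000 + 1/56000) = 21910 Ω
  Rs1 = R2 + Rp1 (series, joined only at node 1) = 560 + 21910 = 22470 Ω
  Rp2 = R4 ‖ Rs1 (parallel, both between nodes 0 and 2) = 1/(1/1600 + 1/22470) = 1494 Ω
R_th = 1.494 kΩ
I_n = V_th/R_th = 0.6068/1494 = 0.0004063 A, and R_n = R_th = 1.494 kΩ

Final answer: I_n = 0.0004063 A, R_n = 1.494 kΩ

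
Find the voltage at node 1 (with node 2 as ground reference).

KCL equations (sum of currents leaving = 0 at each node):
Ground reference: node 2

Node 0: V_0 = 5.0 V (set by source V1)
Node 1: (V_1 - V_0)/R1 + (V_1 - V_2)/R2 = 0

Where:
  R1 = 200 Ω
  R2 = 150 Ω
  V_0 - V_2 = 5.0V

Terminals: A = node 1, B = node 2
Nodal analysis, taking node 2 as the 0 V reference.
Source V1 fixes V_0 = 5 V.
KCL at each unknown node (sum of currents leaving = 0; resistances in Ω):
  Node 1: (V_1 - 5)/200 + (V_1 - 0)/150 = 0
Collecting terms: 0.01167 × V_1 = 0.025  =>  V_1 = 2.143 V
The requested potential is V_1 = 2.143 V.

Final answer: V_1 = 2.143 V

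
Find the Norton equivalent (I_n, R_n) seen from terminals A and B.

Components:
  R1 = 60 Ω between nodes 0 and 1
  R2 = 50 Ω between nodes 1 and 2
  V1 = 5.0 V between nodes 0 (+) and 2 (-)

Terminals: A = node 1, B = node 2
Find the Thévenin equivalent first; then I_n = V_th/R_th and R_n = R_th.
Step 1 — V_th is the open-circuit voltage V_A - V_B (nothing connected across the terminals).
Nodal analysis, taking node 2 as the 0 V reference.
Source V1 fixes V_0 = 5 V.
KCL at each unknown node (sum of currents leaving = 0; resistances in Ω):
  Node 1: (V_1 - 5)/60 + (V_1 - 0)/50 = 0
Collecting terms: 0.03667 × V_1 = 0.08333  =>  V_1 = 2.273 V
V_th = V_1 - V_2 = 2.273 - 0 = 2.273 V
Step 2 — R_th: zero the source — replace V1 by a short circuit (node 2 merges into node 0) — and find the resistance seen between A (node 1) and B (node 0).
Reduce the network between node 1 (A) and node 0 (B) by series/parallel combination:
  Rp1 = R1 ‖ R2 (parallel, both between nodes 0 and 1) = 1/(1/60 + 1/50) = 27.27 Ω
R_th = 27.27 Ω
I_n = V_th/R_th = 2.273/27.27 = 0.08333 A, and R_n = R_th = 27.27 Ω

Final answer: I_n = 0.08333 A, R_n = 27.27 Ω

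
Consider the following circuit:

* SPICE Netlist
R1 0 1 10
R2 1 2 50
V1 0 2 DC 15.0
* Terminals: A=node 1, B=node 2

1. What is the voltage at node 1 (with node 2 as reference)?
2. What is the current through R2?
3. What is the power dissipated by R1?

Nodal analysis, taking node 2 as the 0 V reference.
Source V1 fixes V_0 = 15 V.
KCL at each unknown node (sum of currents leaving = 0; resistances in Ω):
  Node 1: (V_1 - 15)/10 + (V_1 - 0)/50 = 0
Collecting terms: 0.12 × V_1 = 1.5  =>  V_1 = 12.5 V
Part 1:
  Read off the nodal solution: V_1 = 12.5 V
Part 2:
  I_R2 = (V_1 - V_2)/R2 = (12.5 - 0)/50 = 0.25 A
  Magnitude: I_R2 = 0.25 A
Part 3:
  I_R1 = (V_0 - V_1)/R1 = (15 - 12.5)/10 = 0.25 A
  P_R1 = I_R1² × R1 = (0.25)² × 10 = 0.625 W

Final answers:
1. V_1 = 12.5 V
2. I_R2 = 0.25 A
3. P_R1 = 0.625 W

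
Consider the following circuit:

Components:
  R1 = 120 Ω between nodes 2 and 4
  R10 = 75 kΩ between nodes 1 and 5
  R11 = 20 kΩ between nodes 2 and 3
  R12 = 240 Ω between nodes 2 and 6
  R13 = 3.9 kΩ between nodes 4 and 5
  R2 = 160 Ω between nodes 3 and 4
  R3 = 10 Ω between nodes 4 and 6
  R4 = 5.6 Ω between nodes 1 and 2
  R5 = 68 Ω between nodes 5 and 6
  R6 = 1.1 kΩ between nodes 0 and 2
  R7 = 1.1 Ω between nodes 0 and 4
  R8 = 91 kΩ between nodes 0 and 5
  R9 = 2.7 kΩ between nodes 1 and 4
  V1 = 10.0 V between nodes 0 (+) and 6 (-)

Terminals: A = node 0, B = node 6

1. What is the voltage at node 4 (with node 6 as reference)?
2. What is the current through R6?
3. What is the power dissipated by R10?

Nodal analysis, taking node 6 as the 0 V reference.
Source V1 fixes V_0 = 10 V.
KCL at each unknown node (sum of currents leaving = 0; resistances in Ω):
  Node 1: (V_1 - V_2)/5.6 + (V_1 - V_4)/2700 + (V_1 - V_5)/75000 = 0
  Node 2: (V_2 - V_4)/120 + (V_2 - V_1)/5.6 + (V_2 - 10)/1100 + (V_2 - V_3)/20000 + (V_2 - 0)/240 = 0
  Node 3: (V_3 - V_4)/160 + (V_3 - V_2)/20000 = 0
  Node 4: (V_4 - V_2)/120 + (V_4 - V_3)/160 + (V_4 - 0)/10 + (V_4 - 10)/1.1 + (V_4 - V_1)/2700 + (V_4 - V_5)/3900 = 0
  Node 5: (V_5 - 0)/68 + (V_5 - 10)/91000 + (V_5 - V_1)/75000 + (V_5 - V_4)/3900 = 0
Collecting terms (coefficients in siemens):
  0.179·V_1 - 0.1786·V_2 - 0.0003704·V_4 - 0.00001333·V_5 = 0
  0.192·V_2 - 0.1786·V_1 - 0.00005·V_3 - 0.008333·V_4 = 0.009091
  0.0063·V_3 - 0.00005·V_2 - 0.00625·V_4 = 0
  1.024·V_4 - 0.0003704·V_1 - 0.008333·V_2 - 0.00625·V_3 - 0.0002564·V_5 = 9.091
  0.01499·V_5 - 0.00001333·V_1 - 0.0002564·V_4 = 0.0001099
Solving these 5 simultaneous equations (Gaussian elimination) gives:
  V_1 = 6.343 V, V_2 = 6.338 V, V_3 = 8.963 V, V_4 = 8.984 V
  V_5 = 0.1667 V
Part 1:
  Read off the nodal solution: V_4 = 8.984 V
Part 2:
  I_R6 = (V_0 - V_2)/R6 = (10 - 6.338)/1100 = 0.003329 A
  Magnitude: I_R6 = 0.003329 A
Part 3:
  I_R10 = (V_1 - V_5)/R10 = (6.343 - 0.1667)/75000 = 0.00008235 A
  P_R10 = I_R10² × R10 = (0.00008235)² × 75000 = 0.0005086 W

Final answers:
1. V_4 = 8.984 V
2. I_R6 = 0.003329 A
3. P_R10 = 0.0005086 W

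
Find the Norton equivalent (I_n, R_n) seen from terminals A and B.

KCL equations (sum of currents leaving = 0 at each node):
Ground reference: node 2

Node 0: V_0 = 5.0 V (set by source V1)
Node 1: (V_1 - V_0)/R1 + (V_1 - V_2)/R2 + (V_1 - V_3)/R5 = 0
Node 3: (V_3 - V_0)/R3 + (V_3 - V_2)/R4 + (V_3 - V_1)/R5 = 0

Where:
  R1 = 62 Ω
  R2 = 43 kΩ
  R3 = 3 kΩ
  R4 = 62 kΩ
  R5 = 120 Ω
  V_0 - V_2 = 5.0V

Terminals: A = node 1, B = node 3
Find the Thévenin equivalent first; then I_n = V_th/R_th and R_n = R_th.
Step 1 — V_th is the open-circuit voltage V_A - V_B (nothing connected across the terminals).
Nodal analysis, taking node 2 as the 0 V reference.
Source V1 fixes V_0 = 5 V.
KCL at each unknown node (sum of currents leaving = 0; resistances in Ω):
  Node 1: (V_1 - 5)/62 + (V_1 - 0)/43000 + (V_1 - V_3)/120 = 0
  Node 3: (V_3 - 5)/3000 + (V_3 - 0)/62000 + (V_3 - V_1)/120 = 0
Collecting terms (coefficients in siemens):
  0.02449·V_1 - 0.008333·V_3 = 0.08065
  0.008683·V_3 - 0.008333·V_1 = 0.001667
Determinant D = (0.02449)(0.008683) - (-0.008333)(-0.008333) = 0.0001432
V_1 = [(0.08065)(0.008683) - (-0.008333)(0.001667)]/D = 4.988 V
V_3 = [(0.02449)(0.001667) - (0.08065)(-0.008333)]/D = 4.979 V
V_th = V_1 - V_3 = 4.988 - 4.979 = 0.008815 V
Step 2 — R_th: zero the source — replace V1 by a short circuit (node 2 merges into node 0) — and find the resistance seen between A (node 1) and B (node 3).
Reduce the network between node 1 (A) and node 3 (B) by series/parallel combination:
  Rp1 = R1 ‖ R2 (parallel, both between nodes 0 and 1) = 1/(1/62 + 1/43000) = 61.91 Ω
  Rp2 = R3 ‖ R4 (parallel, both between nodes 0 and 3) = 1/(1/3000 + 1/62000) = 2862 Ω
  Rs1 = Rp1 + Rp2 (series, joined only at node 0) = 61.91 + 2862 = 2923 Ω
  Rp3 = R5 ‖ Rs1 (parallel, both between nodes 1 and 3) = 1/(1/120 + 1/2923) = 115.3 Ω
R_th = 115.3 Ω
I_n = V_th/R_th = 0.008815/115.3 = 0.00007647 A, and R_n = R_th = 115.3 Ω

Final answer: I_n = 7.647e-05 A, R_n = 115.3 Ω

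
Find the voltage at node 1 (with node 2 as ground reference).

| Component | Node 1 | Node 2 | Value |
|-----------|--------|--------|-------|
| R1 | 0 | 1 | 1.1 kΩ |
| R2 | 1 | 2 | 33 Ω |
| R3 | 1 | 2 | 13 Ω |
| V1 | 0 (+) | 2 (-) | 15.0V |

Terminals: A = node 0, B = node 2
Nodal analysis, taking node 2 as the 0 V reference.
Source V1 fixes V_0 = 15 V.
KCL at each unknown node (sum of currents leaving = 0; resistances in Ω):
  Node 1: (V_1 - 15)/1100 + (V_1 - 0)/33 + (V_1 - 0)/13 = 0
Collecting terms: 0.1081 × V_1 = 0.01364  =>  V_1 = 0.1261 V
The requested potential is V_1 = 0.1261 V.

Final answer: V_1 = 0.1261 V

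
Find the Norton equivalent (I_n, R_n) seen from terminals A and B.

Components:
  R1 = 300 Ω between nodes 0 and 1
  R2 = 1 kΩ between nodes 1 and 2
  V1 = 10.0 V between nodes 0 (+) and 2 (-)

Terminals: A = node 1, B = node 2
Find the Thévenin equivalent first; then I_n = V_th/R_th and R_n = R_th.
Step 1 — V_th is the open-circuit voltage V_A - V_B (nothing connected across the terminals).
Nodal analysis, taking node 2 as the 0 V reference.
Source V1 fixes V_0 = 10 V.
KCL at each unknown node (sum of currents leaving = 0; resistances in Ω):
  Node 1: (V_1 - 10)/300 + (V_1 - 0)/1000 = 0
Collecting terms: 0.004333 × V_1 = 0.03333  =>  V_1 = 7.692 V
V_th = V_1 - V_2 = 7.692 - 0 = 7.692 V
Step 2 — R_th: zero the source — replace V1 by a short circuit (node 2 merges into node 0) — and find the resistance seen between A (node 1) and B (node 0).
Reduce the network between node 1 (A) and node 0 (B) by series/parallel combination:
  Rp1 = R1 ‖ R2 (parallel, both between nodes 0 and 1) = 1/(1/300 + 1/1000) = 230.8 Ω
R_th = 230.8 Ω
I_n = V_th/R_th = 7.692/230.8 = 0.03333 A, and R_n = R_th = 230.8 Ω

Final answer: I_n = 0.03333 A, R_n = 230.8 Ω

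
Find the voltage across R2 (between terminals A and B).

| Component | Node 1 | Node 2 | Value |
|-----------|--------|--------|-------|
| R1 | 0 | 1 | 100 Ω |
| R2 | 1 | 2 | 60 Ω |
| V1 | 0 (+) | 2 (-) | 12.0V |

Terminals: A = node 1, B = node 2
R1 and R2 are in series across V1 (node 0 → node 1 → node 2), and the output A–B is taken across R2, so this is a voltage divider.
Series current: I = V1/(R1 + R2) = 12/(100 + 60) = 12/160 = 0.075 A
V_R2 = I × R2 = V1 × R2/(R1 + R2) = 12 × 60/160 = 4.5 V

Final answer: 4.5 V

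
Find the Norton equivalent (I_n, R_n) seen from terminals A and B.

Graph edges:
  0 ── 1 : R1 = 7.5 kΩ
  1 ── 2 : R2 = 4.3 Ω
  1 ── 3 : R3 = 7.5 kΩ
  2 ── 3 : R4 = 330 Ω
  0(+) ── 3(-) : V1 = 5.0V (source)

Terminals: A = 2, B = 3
Find the Thévenin equivalent first; then I_n = V_th/R_th and R_n = R_th.
Step 1 — V_th is the open-circuit voltage V_A - V_B (nothing connected across the terminals).
Nodal analysis, taking node 3 as the 0 V reference.
Source V1 fixes V_0 = 5 V.
KCL at each unknown node (sum of currents leaving = 0; resistances in Ω):
  Node 1: (V_1 - 5)/7500 + (V_1 - V_2)/4.3 + (V_1 - 0)/7500 = 0
  Node 2: (V_2 - V_1)/4.3 + (V_2 - 0)/330 = 0
Collecting terms (coefficients in siemens):
  0.2328·V_1 - 0.2326·V_2 = 0.0006667
  0.2356·V_2 - 0.2326·V_1 = 0
Determinant D = (0.2328)(0.2356) - (-0.2326)(-0.2326) = 0.0007675
V_1 = [(0.0006667)(0.2356) - (-0.2326)(0)]/D = 0.2046 V
V_2 = [(0.2328)(0) - (0.0006667)(-0.2326)]/D = 0.202 V
V_th = V_2 - V_3 = 0.202 - 0 = 0.202 V
Step 2 — R_th: zero the source — replace V1 by a short circuit (node 3 merges into node 0) — and find the resistance seen between A (node 2) and B (node 0).
Reduce the network between node 2 (A) and node 0 (B) by series/parallel combination:
  Rp1 = R1 ‖ R3 (parallel, both between nodes 0 and 1) = 1/(1/7500 + 1/7500) = 3750 Ω
  Rs1 = R2 + Rp1 (series, joined only at node 1) = 4.3 + 3750 = 3754 Ω
  Rp2 = R4 ‖ Rs1 (parallel, both between nodes 0 and 2) = 1/(1/330 + 1/3754) = 303.3 Ω
R_th = 303.3 Ω
I_n = V_th/R_th = 0.202/303.3 = 0.0006659 A, and R_n = R_th = 303.3 Ω

Final answer: I_n = 0.0006659 A, R_n = 303.3 Ω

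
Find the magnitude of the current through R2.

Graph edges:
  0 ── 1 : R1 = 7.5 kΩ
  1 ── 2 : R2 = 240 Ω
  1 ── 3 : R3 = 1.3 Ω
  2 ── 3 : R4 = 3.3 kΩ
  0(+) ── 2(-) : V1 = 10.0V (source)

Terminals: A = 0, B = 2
Nodal analysis, taking node 2 as the 0 V reference.
Source V1 fixes V_0 = 10 V.
KCL at each unknown node (sum of currents leaving = 0; resistances in Ω):
  Node 1: (V_1 - 10)/7500 + (V_1 - 0)/240 + (V_1 - V_3)/1.3 = 0
  Node 3: (V_3 - V_1)/1.3 + (V_3 - 0)/3300 = 0
Collecting terms (coefficients in siemens):
  0.7735·V_1 - 0.7692·V_3 = 0.001333
  0.7695·V_3 - 0.7692·V_1 = 0
Determinant D = (0.7735)(0.7695) - (-0.7692)(-0.7692) = 0.003542
V_1 = [(0.001333)(0.7695) - (-0.7692)(0)]/D = 0.2897 V
V_3 = [(0.7735)(0) - (0.001333)(-0.7692)]/D = 0.2896 V
I_R2 = (V_1 - V_2)/R2 = (0.2897 - 0)/240 = 0.001207 A
|I_R2| = 0.001207 A

Final answer: |I_R2| = 0.001207 A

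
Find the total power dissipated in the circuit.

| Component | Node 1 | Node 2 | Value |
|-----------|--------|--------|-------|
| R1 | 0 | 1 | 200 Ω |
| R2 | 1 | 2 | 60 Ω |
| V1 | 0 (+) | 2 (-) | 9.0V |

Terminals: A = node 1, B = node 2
Nodal analysis, taking node 2 as the 0 V reference.
Source V1 fixes V_0 = 9 V.
KCL at each unknown node (sum of currents leaving = 0; resistances in Ω):
  Node 1: (V_1 - 9)/200 + (V_1 - 0)/60 = 0
Collecting terms: 0.02167 × V_1 = 0.045  =>  V_1 = 2.077 V
Power in each resistor, P = (ΔV)²/R:
  P_R1 = (9 - 2.077)²/200 = 0.2396 W
  P_R2 = (2.077 - 0)²/60 = 0.07189 W
P_total = P_R1 + P_R2 = 0.3115 W

Final answer: 0.3115 W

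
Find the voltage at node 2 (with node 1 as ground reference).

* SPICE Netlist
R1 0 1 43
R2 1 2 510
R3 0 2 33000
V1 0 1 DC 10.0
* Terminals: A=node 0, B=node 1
Nodal analysis, taking node 1 as the 0 V reference.
Source V1 fixes V_0 = 10 V.
KCL at each unknown node (sum of currents leaving = 0; resistances in Ω):
  Node 2: (V_2 - 0)/510 + (V_2 - 10)/33000 = 0
Collecting terms: 0.001991 × V_2 = 0.000303  =>  V_2 = 0.1522 V
The requested potential is V_2 = 0.1522 V.

Final answer: V_2 = 0.1522 V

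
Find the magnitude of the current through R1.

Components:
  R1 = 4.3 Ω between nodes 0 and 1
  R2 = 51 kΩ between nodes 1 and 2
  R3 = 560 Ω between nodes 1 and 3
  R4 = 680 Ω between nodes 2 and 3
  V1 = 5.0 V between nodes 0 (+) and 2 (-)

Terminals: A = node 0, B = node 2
Nodal analysis, taking node 2 as the 0 V reference.
Source V1 fixes V_0 = 5 V.
KCL at each unknown node (sum of currents leaving = 0; resistances in Ω):
  Node 1: (V_1 - 5)/4.3 + (V_1 - 0)/51000 + (V_1 - V_3)/560 = 0
  Node 3: (V_3 - V_1)/560 + (V_3 - 0)/680 = 0
Collecting terms (coefficients in siemens):
  0.2344·V_1 - 0.001786·V_3 = 1.163
  0.003256·V_3 - 0.001786·V_1 = 0
Determinant D = (0.2344)(0.003256) - (-0.001786)(-0.001786) = 0.00076
V_1 = [(1.163)(0.003256) - (-0.001786)(0)]/D = 4.982 V
V_3 = [(0.2344)(0) - (1.163)(-0.001786)]/D = 2.732 V
I_R1 = (V_0 - V_1)/R1 = (5 - 4.982)/4.3 = 0.004116 A
|I_R1| = 0.004116 A

Final answer: |I_R1| = 0.004116 A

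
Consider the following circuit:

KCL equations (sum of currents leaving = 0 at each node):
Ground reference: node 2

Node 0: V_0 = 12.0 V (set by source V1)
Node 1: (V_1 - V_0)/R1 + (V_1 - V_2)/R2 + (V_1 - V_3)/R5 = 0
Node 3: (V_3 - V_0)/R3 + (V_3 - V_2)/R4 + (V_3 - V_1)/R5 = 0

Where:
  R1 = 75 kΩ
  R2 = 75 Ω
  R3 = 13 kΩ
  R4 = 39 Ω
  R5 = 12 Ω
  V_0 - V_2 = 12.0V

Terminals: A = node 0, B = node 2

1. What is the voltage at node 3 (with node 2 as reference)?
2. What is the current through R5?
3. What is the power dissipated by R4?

Nodal analysis, taking node 2 as the 0 V reference.
Source V1 fixes V_0 = 12 V.
KCL at each unknown node (sum of currents leaving = 0; resistances in Ω):
  Node 1: (V_1 - 12)/75000 + (V_1 - 0)/75 + (V_1 - V_3)/12 = 0
  Node 3: (V_3 - 12)/13000 + (V_3 - 0)/39 + (V_3 - V_1)/12 = 0
Collecting terms (coefficients in siemens):
  0.09668·V_1 - 0.08333·V_3 = 0.00016
  0.1091·V_3 - 0.08333·V_1 = 0.0009231
Determinant D = (0.09668)(0.1091) - (-0.08333)(-0.08333) = 0.003599
V_1 = [(0.00016)(0.1091) - (-0.08333)(0.0009231)]/D = 0.02622 V
V_3 = [(0.09668)(0.0009231) - (0.00016)(-0.08333)]/D = 0.0285 V
Part 1:
  Read off the nodal solution: V_3 = 0.0285 V
Part 2:
  I_R5 = (V_1 - V_3)/R5 = (0.02622 - 0.0285)/12 = -0.00019 A
  Magnitude: I_R5 = 0.00019 A
Part 3:
  I_R4 = (V_2 - V_3)/R4 = (0 - 0.0285)/39 = -0.0007309 A
  P_R4 = I_R4² × R4 = (-0.0007309)² × 39 = 0.00002083 W

Final answers:
1. V_3 = 0.0285 V
2. I_R5 = 0.00019 A
3. P_R4 = 2.083e-05 W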